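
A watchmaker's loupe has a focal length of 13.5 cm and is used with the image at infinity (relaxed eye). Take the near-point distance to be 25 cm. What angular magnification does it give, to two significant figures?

1.9

M = D/f = 25/13.5 = 1.852.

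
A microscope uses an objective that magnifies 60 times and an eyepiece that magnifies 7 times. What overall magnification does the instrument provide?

The overall magnification of a compound microscope is the product of the objective and eyepiece magnifications:
M = M_obj x M_eye = 60 x 7 = 420.

420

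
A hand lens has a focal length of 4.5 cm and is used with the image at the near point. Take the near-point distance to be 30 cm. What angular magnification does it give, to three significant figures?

7.67

M = 1 + D/f = 1 + 30/4.5 = 7.667.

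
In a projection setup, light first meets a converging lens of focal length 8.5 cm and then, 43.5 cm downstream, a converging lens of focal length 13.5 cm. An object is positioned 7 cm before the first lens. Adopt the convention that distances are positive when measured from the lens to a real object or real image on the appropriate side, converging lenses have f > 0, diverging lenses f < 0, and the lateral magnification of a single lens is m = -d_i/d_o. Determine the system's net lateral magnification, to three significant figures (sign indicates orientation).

Applying the thin-lens equation to the first lens, 1/8.5 = 1/7 + 1/d_i1, which gives d_i1 = -39.667 cm.
Its lateral magnification is m_1 = -d_i1/d_o1 = -(-39.667)/7 = 5.6667.
The intermediate image is virtual, 39.667 cm to the left of lens 1, so d_o2 = L - d_i1 = 43.5 - (-39.667) = 83.167 cm.
Applying the thin-lens equation again with f_2 = 13.5 cm and d_o2 = 83.167 cm gives d_i2 = 16.116 cm.
m_2 = -(16.116)/(83.167) = -0.1938.
Total m = m_1 x m_2 = (5.6667)(-0.1938) = -1.0981.

-1.10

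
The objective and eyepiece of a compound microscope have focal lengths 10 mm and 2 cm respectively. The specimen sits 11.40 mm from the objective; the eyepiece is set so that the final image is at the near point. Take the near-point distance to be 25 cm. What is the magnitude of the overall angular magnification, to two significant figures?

Convert to cm: f_obj = 10 mm = 1 cm; d_o = 11.40 mm = 1.14 cm.
Objective: 1/d_i = 1/f_obj - 1/d_o = 1/1 - 1/1.14 = 0.12281 cm^-1, so d_i = 8.143 cm.
m_obj = -d_i/d_o = -8.143/1.14 = -7.143.
Eyepiece angular magnification (image at near point): M_eye = 1 + D/f_e = 1 + 25/2 = 13.500.
Overall M = m_obj x M_eye = (-7.143)(13.500) = -96.43.
|M| = 96.43.

96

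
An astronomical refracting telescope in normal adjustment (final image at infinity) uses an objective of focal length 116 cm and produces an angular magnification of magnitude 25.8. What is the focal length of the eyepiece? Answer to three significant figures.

4.50 cm

|M| = f_obj/f_eye, so f_eye = f_obj/|M| = 116/25.8 = 4.496 cm.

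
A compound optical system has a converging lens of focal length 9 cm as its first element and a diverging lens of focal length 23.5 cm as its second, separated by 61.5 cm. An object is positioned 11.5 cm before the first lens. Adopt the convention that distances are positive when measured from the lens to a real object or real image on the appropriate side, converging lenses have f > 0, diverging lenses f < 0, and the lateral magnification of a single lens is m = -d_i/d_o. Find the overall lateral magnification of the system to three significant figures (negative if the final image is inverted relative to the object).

Lens 1: 1/d_i1 = 1/f_1 - 1/d_o1 = 1/9 - 1/11.5 = 0.02415 cm^-1, so d_i1 = 41.400 cm.
m_1 = -(41.400)/11.5 = -3.6000.
The intermediate image is 41.400 cm to the right of lens 1, so d_o2 = L - d_i1 = 61.5 - 41.400 = 20.100 cm.
Lens 2: 1/d_i2 = 1/f_2 - 1/d_o2 = 1/(-23.5) - 1/(20.100) = -0.09230 cm^-1, so d_i2 = -10.834 cm.
m_2 = -(-10.834)/(20.100) = 0.5390.
Overall magnification: m = m_1 m_2 = -1.9404.

-1.94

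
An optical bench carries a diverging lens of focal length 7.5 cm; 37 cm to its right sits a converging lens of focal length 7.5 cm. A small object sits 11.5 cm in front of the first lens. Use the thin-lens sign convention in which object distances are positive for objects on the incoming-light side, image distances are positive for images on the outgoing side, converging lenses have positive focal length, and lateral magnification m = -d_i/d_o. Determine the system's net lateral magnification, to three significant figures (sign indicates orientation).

Lens 1: 1/d_i1 = 1/f_1 - 1/d_o1 = 1/(-7.5) - 1/11.5 = -0.22029 cm^-1, so d_i1 = -4.539 cm.
m_1 = -(-4.539)/11.5 = 0.3947.
With d_i1 < 0 the first image is virtual and lies on the object side; the object distance for lens 2 is d_o2 = 37 - (-4.539) = 41.539 cm.
Lens 2: 1/d_i2 = 1/f_2 - 1/d_o2 = 1/7.5 - 1/(41.539) = 0.10926 cm^-1, so d_i2 = 9.152 cm.
m_2 = -(9.152)/(41.539) = -0.2203.
Overall magnification: m = m_1 m_2 = -0.0870.

-0.0870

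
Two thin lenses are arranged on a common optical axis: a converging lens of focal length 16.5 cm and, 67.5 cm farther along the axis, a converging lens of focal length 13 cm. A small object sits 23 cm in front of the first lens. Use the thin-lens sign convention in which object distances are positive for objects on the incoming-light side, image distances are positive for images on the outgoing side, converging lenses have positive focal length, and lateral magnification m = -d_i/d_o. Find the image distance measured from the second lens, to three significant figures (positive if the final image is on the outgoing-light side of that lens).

-30.5 cm

Lens 1: 1/d_i1 = 1/f_1 - 1/d_o1 = 1/16.5 - 1/23 = 0.01713 cm^-1, so d_i1 = 58.385 cm.
That image sits 9.115 cm in front of the second lens, so d_o2 = 9.115 cm.
Lens 2: 1/d_i2 = 1/f_2 - 1/d_o2 = 1/13 - 1/(9.115) = -0.03278 cm^-1, so d_i2 = -30.505 cm.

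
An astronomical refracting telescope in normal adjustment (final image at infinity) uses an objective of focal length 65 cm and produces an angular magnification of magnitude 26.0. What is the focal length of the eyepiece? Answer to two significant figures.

|M| = f_obj/f_eye, so f_eye = f_obj/|M| = 65/26.0 = 2.500 cm.

2.5 cm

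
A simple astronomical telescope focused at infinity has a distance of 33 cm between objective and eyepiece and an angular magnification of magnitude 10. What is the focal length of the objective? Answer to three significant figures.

In normal adjustment the tube length equals f_obj + f_eye and |M| = f_obj/f_eye.
So f_obj = 10 f_eye and 10 f_eye + f_eye = 33 cm, giving f_eye = 33/11 = 3.000 cm and f_obj = 30.000 cm.

30.0 cm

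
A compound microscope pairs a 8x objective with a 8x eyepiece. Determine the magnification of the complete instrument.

The overall magnification of a compound microscope is the product of the objective and eyepiece magnifications:
M = M_obj x M_eye = 8 x 8 = 64.

64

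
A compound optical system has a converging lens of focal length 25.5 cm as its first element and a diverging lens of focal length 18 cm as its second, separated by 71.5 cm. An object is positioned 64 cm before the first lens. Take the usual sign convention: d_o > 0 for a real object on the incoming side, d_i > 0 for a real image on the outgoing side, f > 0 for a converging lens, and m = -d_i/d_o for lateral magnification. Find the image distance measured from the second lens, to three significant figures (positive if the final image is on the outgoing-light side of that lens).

First lens: d_i1 = 1/(1/25.5 - 1/64) = 42.390 cm.
Object distance for lens 2: d_o2 = 71.5 - 42.390 = 29.110 cm.
Second lens: d_i2 = 1/(1/(-18) - 1/(29.110)) = -11.123 cm.

-11.1 cm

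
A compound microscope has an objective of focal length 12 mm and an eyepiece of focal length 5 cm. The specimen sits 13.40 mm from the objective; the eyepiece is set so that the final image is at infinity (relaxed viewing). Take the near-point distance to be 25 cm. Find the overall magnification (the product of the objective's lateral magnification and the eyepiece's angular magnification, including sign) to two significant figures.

Convert to cm: f_obj = 12 mm = 1.2 cm; d_o = 13.40 mm = 1.34 cm.
Objective: 1/d_i = 1/f_obj - 1/d_o = 1/1.2 - 1/1.34 = 0.08706 cm^-1, so d_i = 11.486 cm.
m_obj = -d_i/d_o = -11.486/1.34 = -8.571.
Eyepiece angular magnification (image at infinity): M_eye = D/f_e = 25/5 = 5.000.
Overall M = m_obj x M_eye = (-8.571)(5.000) = -42.86.

-43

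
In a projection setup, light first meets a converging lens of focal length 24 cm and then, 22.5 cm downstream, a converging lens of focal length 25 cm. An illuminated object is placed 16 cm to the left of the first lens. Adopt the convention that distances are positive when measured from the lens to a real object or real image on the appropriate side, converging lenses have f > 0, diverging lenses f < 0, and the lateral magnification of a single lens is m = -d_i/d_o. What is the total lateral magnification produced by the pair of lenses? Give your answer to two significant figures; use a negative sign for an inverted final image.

Lens 1: 1/d_i1 = 1/f_1 - 1/d_o1 = 1/24 - 1/16 = -0.02083 cm^-1, so d_i1 = -48.000 cm.
m_1 = -(-48.000)/16 = 3.0000.
With d_i1 < 0 the first image is virtual and lies on the object side; the object distance for lens 2 is d_o2 = 22.5 - (-48.000) = 70.500 cm.
Lens 2: 1/d_i2 = 1/f_2 - 1/d_o2 = 1/25 - 1/(70.500) = 0.02582 cm^-1, so d_i2 = 38.736 cm.
m_2 = -(38.736)/(70.500) = -0.5495.
Total m = m_1 x m_2 = (3.0000)(-0.5495) = -1.6484.

-1.6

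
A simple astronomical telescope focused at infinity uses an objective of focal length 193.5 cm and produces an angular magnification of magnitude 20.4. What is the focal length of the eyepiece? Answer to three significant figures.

|M| = f_obj/f_eye, so f_eye = f_obj/|M| = 193.5/20.4 = 9.485 cm.

9.49 cm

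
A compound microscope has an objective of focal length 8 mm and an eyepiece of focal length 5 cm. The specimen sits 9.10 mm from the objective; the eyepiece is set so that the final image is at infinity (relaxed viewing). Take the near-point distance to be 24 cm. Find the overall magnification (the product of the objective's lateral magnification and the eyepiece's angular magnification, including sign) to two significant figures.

Convert to cm: f_obj = 8 mm = 0.8 cm; d_o = 9.10 mm = 0.91 cm.
Objective: 1/d_i = 1/f_obj - 1/d_o = 1/0.8 - 1/0.91 = 0.15110 cm^-1, so d_i = 6.618 cm.
m_obj = -d_i/d_o = -6.618/0.91 = -7.273.
Eyepiece angular magnification (image at infinity): M_eye = D/f_e = 24/5 = 4.800.
Overall M = m_obj x M_eye = (-7.273)(4.800) = -34.91.

-35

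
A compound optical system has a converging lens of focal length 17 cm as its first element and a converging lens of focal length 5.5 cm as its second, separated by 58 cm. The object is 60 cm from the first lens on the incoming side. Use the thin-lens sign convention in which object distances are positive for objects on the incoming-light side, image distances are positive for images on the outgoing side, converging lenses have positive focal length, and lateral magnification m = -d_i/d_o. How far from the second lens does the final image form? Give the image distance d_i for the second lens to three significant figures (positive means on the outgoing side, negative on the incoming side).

Lens 1: 1/d_i1 = 1/f_1 - 1/d_o1 = 1/17 - 1/60 = 0.04216 cm^-1, so d_i1 = 23.721 cm.
The intermediate image is 23.721 cm to the right of lens 1, so d_o2 = L - d_i1 = 58 - 23.721 = 34.279 cm.
Lens 2: 1/d_i2 = 1/f_2 - 1/d_o2 = 1/5.5 - 1/(34.279) = 0.15265 cm^-1, so d_i2 = 6.551 cm.

6.55 cm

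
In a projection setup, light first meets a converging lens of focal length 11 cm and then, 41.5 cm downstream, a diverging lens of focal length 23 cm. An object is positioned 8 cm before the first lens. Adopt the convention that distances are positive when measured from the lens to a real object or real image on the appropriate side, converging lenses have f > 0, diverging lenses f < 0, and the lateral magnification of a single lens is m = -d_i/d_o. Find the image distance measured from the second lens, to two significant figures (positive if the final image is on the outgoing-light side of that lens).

First lens: d_i1 = 1/(1/11 - 1/8) = -29.333 cm.
With d_i1 < 0 the first image is virtual and lies on the object side; the object distance for lens 2 is d_o2 = 41.5 - (-29.333) = 70.833 cm.
Second lens: d_i2 = 1/(1/(-23) - 1/(70.833)) = -17.362 cm.

-17 cm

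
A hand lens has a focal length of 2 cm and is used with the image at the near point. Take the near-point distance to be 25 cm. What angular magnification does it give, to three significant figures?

13.5

M = 1 + D/f = 1 + 25/2 = 13.500.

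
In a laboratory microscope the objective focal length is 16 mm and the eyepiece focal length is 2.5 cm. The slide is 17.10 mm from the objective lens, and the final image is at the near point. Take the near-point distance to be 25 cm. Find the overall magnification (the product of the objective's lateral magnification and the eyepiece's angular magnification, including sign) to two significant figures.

Convert to cm: f_obj = 16 mm = 1.6 cm; d_o = 17.10 mm = 1.71 cm.
Objective: 1/d_i = 1/f_obj - 1/d_o = 1/1.6 - 1/1.71 = 0.04020 cm^-1, so d_i = 24.873 cm.
m_obj = -d_i/d_o = -24.873/1.71 = -14.545.
Eyepiece angular magnification (image at near point): M_eye = 1 + D/f_e = 1 + 25/2.5 = 11.000.
Overall M = m_obj x M_eye = (-14.545)(11.000) = -160.00.

-160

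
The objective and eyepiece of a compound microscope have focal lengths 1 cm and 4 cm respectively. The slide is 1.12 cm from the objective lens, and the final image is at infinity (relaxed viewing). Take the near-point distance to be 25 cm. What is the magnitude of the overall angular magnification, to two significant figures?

Objective: 1/d_i = 1/f_obj - 1/d_o = 1/1 - 1/1.12 = 0.10714 cm^-1, so d_i = 9.333 cm.
m_obj = -d_i/d_o = -9.333/1.12 = -8.333.
Eyepiece angular magnification (image at infinity): M_eye = D/f_e = 25/4 = 6.250.
Overall M = m_obj x M_eye = (-8.333)(6.250) = -52.08.
|M| = 52.08.

52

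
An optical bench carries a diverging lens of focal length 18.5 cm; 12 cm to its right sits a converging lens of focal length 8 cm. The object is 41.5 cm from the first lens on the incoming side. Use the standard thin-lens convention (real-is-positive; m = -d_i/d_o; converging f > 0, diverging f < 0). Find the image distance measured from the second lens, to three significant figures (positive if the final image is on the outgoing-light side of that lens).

Lens 1: 1/d_i1 = 1/f_1 - 1/d_o1 = 1/(-18.5) - 1/41.5 = -0.07815 cm^-1, so d_i1 = -12.796 cm.
The intermediate image is virtual, 12.796 cm to the left of lens 1, so d_o2 = L - d_i1 = 12 - (-12.796) = 24.796 cm.
Lens 2: 1/d_i2 = 1/f_2 - 1/d_o2 = 1/8 - 1/(24.796) = 0.08467 cm^-1, so d_i2 = 11.810 cm.

11.8 cm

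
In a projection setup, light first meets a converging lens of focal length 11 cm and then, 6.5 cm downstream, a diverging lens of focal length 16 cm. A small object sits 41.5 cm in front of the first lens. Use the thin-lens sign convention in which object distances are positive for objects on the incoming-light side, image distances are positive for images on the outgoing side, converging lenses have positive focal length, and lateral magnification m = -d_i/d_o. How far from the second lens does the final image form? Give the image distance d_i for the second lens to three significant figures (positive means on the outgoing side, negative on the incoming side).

18.0 cm

Lens 1: 1/d_i1 = 1/f_1 - 1/d_o1 = 1/11 - 1/41.5 = 0.06681 cm^-1, so d_i1 = 14.967 cm.
Since 14.967 cm > 6.5 cm, the first image lies past the second lens and serves as a virtual object: d_o2 = L - d_i1 = -8.467 cm.
Lens 2: 1/d_i2 = 1/f_2 - 1/d_o2 = 1/(-16) - 1/(-8.467) = 0.05560 cm^-1, so d_i2 = 17.985 cm.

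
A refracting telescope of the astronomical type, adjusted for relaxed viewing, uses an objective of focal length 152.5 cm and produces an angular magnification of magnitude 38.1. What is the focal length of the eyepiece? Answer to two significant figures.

|M| = f_obj/f_eye, so f_eye = f_obj/|M| = 152.5/38.1 = 4.003 cm.

4.0 cm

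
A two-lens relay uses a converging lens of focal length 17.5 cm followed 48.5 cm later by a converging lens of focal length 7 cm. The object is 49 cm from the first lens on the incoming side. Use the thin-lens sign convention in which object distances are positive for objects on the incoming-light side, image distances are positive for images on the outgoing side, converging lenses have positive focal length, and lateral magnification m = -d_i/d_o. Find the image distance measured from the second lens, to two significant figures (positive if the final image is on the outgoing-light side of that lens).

First lens: d_i1 = 1/(1/17.5 - 1/49) = 27.222 cm.
That image sits 21.278 cm in front of the second lens, so d_o2 = 21.278 cm.
Second lens: d_i2 = 1/(1/7 - 1/(21.278)) = 10.432 cm.

10 cm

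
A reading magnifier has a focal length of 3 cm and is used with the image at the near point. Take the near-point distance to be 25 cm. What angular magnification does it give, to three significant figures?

M = 1 + D/f = 1 + 25/3 = 9.333.

9.33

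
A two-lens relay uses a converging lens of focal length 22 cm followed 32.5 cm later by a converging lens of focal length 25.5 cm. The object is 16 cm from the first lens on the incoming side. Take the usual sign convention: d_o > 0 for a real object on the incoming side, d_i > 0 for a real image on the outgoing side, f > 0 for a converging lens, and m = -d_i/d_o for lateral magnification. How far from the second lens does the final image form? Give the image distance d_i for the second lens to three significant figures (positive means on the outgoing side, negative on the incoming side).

First lens: d_i1 = 1/(1/22 - 1/16) = -58.667 cm.
With d_i1 < 0 the first image is virtual and lies on the object side; the object distance for lens 2 is d_o2 = 32.5 - (-58.667) = 91.167 cm.
Second lens: d_i2 = 1/(1/25.5 - 1/(91.167)) = 35.402 cm.

35.4 cm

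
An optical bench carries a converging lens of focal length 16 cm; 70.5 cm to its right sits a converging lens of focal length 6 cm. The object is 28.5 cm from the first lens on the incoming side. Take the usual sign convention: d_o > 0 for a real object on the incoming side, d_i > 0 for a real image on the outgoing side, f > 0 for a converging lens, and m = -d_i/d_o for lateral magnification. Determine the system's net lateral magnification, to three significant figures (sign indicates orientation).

Lens 1: 1/d_i1 = 1/f_1 - 1/d_o1 = 1/16 - 1/28.5 = 0.02741 cm^-1, so d_i1 = 36.480 cm.
m_1 = -(36.480)/28.5 = -1.2800.
Object distance for lens 2: d_o2 = 70.5 - 36.480 = 34.020 cm.
Lens 2: 1/d_i2 = 1/f_2 - 1/d_o2 = 1/6 - 1/(34.020) = 0.13727 cm^-1, so d_i2 = 7.285 cm.
m_2 = -(7.285)/(34.020) = -0.2141.
Overall magnification: m = m_1 m_2 = 0.2741.

0.274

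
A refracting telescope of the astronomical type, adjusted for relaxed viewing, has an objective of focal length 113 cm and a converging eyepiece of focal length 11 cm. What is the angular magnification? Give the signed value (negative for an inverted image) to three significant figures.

-10.3

M = -f_obj/f_eye = -113/(11) = -10.273.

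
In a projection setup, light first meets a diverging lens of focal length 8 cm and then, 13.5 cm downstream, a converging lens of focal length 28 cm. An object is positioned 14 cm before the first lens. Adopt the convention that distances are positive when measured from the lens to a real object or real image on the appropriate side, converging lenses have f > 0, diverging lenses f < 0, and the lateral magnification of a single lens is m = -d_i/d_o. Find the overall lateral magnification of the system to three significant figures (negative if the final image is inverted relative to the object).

Lens 1: 1/d_i1 = 1/f_1 - 1/d_o1 = 1/(-8) - 1/14 = -0.19643 cm^-1, so d_i1 = -5.091 cm.
m_1 = -(-5.091)/14 = 0.3636.
With d_i1 < 0 the first image is virtual and lies on the object side; the object distance for lens 2 is d_o2 = 13.5 - (-5.091) = 18.591 cm.
Lens 2: 1/d_i2 = 1/f_2 - 1/d_o2 = 1/28 - 1/(18.591) = -0.01808 cm^-1, so d_i2 = -55.324 cm.
m_2 = -(-55.324)/(18.591) = 2.9758.
The system's lateral magnification is m_1 m_2 = (0.3636)(2.9758) = 1.0821.

1.08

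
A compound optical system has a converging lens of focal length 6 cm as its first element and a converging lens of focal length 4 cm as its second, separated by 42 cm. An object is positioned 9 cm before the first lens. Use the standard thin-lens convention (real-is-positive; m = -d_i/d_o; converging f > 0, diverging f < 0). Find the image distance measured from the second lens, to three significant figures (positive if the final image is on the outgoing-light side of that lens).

4.80 cm

Applying the thin-lens equation to the first lens, 1/6 = 1/9 + 1/d_i1, which gives d_i1 = 18.000 cm.
That image sits 24.000 cm in front of the second lens, so d_o2 = 24.000 cm.
Applying the thin-lens equation again with f_2 = 4 cm and d_o2 = 24.000 cm gives d_i2 = 4.800 cm.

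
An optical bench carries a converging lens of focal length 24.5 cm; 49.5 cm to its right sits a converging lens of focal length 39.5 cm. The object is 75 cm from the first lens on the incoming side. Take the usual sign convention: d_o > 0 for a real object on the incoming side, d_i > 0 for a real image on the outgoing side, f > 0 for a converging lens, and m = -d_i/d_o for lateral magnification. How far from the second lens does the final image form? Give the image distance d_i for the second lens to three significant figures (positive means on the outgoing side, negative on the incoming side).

Applying the thin-lens equation to the first lens, 1/24.5 = 1/75 + 1/d_i1, which gives d_i1 = 36.386 cm.
The intermediate image is 36.386 cm to the right of lens 1, so d_o2 = L - d_i1 = 49.5 - 36.386 = 13.114 cm.
Applying the thin-lens equation again with f_2 = 39.5 cm and d_o2 = 13.114 cm gives d_i2 = -19.631 cm.

-19.6 cm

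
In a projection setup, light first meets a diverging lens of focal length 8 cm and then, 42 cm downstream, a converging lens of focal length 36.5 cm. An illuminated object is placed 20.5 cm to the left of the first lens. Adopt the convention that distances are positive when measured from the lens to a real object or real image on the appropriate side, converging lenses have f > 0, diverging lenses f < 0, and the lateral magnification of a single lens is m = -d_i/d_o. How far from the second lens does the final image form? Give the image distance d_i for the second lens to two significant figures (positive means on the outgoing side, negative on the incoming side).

150 cm

First lens: d_i1 = 1/(1/(-8) - 1/20.5) = -5.754 cm.
The intermediate image is virtual, 5.754 cm to the left of lens 1, so d_o2 = L - d_i1 = 42 - (-5.754) = 47.754 cm.
Second lens: d_i2 = 1/(1/36.5 - 1/(47.754)) = 154.876 cm.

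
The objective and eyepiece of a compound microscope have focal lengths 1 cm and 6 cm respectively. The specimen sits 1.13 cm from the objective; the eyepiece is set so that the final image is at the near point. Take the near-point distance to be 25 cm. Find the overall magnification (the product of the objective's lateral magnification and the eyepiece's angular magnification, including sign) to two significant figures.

Objective: 1/d_i = 1/f_obj - 1/d_o = 1/1 - 1/1.13 = 0.11504 cm^-1, so d_i = 8.692 cm.
m_obj = -d_i/d_o = -8.692/1.13 = -7.692.
Eyepiece angular magnification (image at near point): M_eye = 1 + D/f_e = 1 + 25/6 = 5.167.
Overall M = m_obj x M_eye = (-7.692)(5.167) = -39.74.

-40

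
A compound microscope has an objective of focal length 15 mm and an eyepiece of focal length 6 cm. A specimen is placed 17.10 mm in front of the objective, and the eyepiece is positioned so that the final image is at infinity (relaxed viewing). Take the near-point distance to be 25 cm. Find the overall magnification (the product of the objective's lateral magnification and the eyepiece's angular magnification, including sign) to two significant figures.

Convert to cm: f_obj = 15 mm = 1.5 cm; d_o = 17.10 mm = 1.71 cm.
Objective: 1/d_i = 1/f_obj - 1/d_o = 1/1.5 - 1/1.71 = 0.08187 cm^-1, so d_i = 12.214 cm.
m_obj = -d_i/d_o = -12.214/1.71 = -7.143.
Eyepiece angular magnification (image at infinity): M_eye = D/f_e = 25/6 = 4.167.
Overall M = m_obj x M_eye = (-7.143)(4.167) = -29.76.

-30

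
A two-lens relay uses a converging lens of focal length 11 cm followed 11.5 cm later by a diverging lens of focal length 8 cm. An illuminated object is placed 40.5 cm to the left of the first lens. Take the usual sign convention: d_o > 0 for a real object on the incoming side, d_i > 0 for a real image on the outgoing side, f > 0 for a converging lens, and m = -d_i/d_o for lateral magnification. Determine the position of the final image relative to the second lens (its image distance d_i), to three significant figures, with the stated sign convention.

Applying the thin-lens equation to the first lens, 1/11 = 1/40.5 + 1/d_i1, which gives d_i1 = 15.102 cm.
This image would form 15.102 cm past lens 1, i.e. 3.602 cm beyond lens 2, so it is a virtual object for lens 2: d_o2 = 11.5 - 15.102 = -3.602 cm.
Applying the thin-lens equation again with f_2 = -8 cm and d_o2 = -3.602 cm gives d_i2 = 6.551 cm.

6.55 cm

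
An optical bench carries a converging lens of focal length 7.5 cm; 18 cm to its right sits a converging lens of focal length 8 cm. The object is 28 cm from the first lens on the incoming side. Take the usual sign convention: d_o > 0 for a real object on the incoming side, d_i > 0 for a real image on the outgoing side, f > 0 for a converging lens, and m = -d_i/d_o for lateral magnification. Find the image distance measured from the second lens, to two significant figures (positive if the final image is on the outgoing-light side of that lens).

Applying the thin-lens equation to the first lens, 1/7.5 = 1/28 + 1/d_i1, which gives d_i1 = 10.244 cm.
That image sits 7.756 cm in front of the second lens, so d_o2 = 7.756 cm.
Applying the thin-lens equation again with f_2 = 8 cm and d_o2 = 7.756 cm gives d_i2 = -254.400 cm.

-250 cm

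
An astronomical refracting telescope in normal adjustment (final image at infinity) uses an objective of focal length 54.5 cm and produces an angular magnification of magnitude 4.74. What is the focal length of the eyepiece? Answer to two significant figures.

|M| = f_obj/f_eye, so f_eye = f_obj/|M| = 54.5/4.74 = 11.498 cm.

11 cm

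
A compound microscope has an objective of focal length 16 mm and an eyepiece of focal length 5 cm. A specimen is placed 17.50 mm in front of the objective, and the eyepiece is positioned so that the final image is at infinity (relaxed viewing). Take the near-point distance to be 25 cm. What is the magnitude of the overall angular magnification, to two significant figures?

Convert to cm: f_obj = 16 mm = 1.6 cm; d_o = 17.50 mm = 1.75 cm.
Objective: 1/d_i = 1/f_obj - 1/d_o = 1/1.6 - 1/1.75 = 0.05357 cm^-1, so d_i = 18.667 cm.
m_obj = -d_i/d_o = -18.667/1.75 = -10.667.
Eyepiece angular magnification (image at infinity): M_eye = D/f_e = 25/5 = 5.000.
Overall M = m_obj x M_eye = (-10.667)(5.000) = -53.33.
|M| = 53.33.

53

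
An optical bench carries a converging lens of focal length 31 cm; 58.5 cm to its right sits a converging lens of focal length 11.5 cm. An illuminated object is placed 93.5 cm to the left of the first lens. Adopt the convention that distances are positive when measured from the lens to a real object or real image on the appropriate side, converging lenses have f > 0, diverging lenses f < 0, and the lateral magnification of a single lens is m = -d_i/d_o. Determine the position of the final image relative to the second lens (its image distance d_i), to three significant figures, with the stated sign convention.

223 cm

Lens 1: 1/d_i1 = 1/f_1 - 1/d_o1 = 1/31 - 1/93.5 = 0.02156 cm^-1, so d_i1 = 46.376 cm.
Object distance for lens 2: d_o2 = 58.5 - 46.376 = 12.124 cm.
Lens 2: 1/d_i2 = 1/f_2 - 1/d_o2 = 1/11.5 - 1/(12.124) = 0.00448 cm^-1, so d_i2 = 223.439 cm.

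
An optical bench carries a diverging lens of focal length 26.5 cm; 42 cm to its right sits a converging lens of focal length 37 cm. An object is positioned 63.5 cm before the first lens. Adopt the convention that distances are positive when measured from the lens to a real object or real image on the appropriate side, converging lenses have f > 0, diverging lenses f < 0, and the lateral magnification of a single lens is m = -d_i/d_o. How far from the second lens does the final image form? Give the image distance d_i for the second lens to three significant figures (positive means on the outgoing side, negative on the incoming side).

94.8 cm

Lens 1: 1/d_i1 = 1/f_1 - 1/d_o1 = 1/(-26.5) - 1/63.5 = -0.05348 cm^-1, so d_i1 = -18.697 cm.
The intermediate image is virtual, 18.697 cm to the left of lens 1, so d_o2 = L - d_i1 = 42 - (-18.697) = 60.697 cm.
Lens 2: 1/d_i2 = 1/f_2 - 1/d_o2 = 1/37 - 1/(60.697) = 0.01055 cm^-1, so d_i2 = 94.770 cm.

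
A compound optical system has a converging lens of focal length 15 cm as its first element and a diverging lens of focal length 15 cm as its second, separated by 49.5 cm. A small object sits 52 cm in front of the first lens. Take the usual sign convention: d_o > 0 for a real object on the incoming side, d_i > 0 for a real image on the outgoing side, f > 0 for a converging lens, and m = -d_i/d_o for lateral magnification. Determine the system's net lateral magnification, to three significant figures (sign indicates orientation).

-0.140

First lens: d_i1 = 1/(1/15 - 1/52) = 21.081 cm.
m_1 = -(21.081)/52 = -0.4054.
Object distance for lens 2: d_o2 = 49.5 - 21.081 = 28.419 cm.
Second lens: d_i2 = 1/(1/(-15) - 1/(28.419)) = -9.818 cm.
m_2 = -(-9.818)/(28.419) = 0.3455.
The system's lateral magnification is m_1 m_2 = (-0.4054)(0.3455) = -0.1401.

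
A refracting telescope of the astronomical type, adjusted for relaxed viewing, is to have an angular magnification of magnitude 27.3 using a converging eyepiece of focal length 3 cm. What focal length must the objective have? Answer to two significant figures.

|M| = f_obj/|f_eye|, so f_obj = |M| x |f_eye| = 27.3 x 3 = 81.900 cm.

82 cm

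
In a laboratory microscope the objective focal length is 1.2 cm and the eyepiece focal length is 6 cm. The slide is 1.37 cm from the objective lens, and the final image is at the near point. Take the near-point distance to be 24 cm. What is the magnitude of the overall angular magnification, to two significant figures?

Objective: 1/d_i = 1/f_obj - 1/d_o = 1/1.2 - 1/1.37 = 0.10341 cm^-1, so d_i = 9.671 cm.
m_obj = -d_i/d_o = -9.671/1.37 = -7.059.
Eyepiece angular magnification (image at near point): M_eye = 1 + D/f_e = 1 + 24/6 = 5.000.
Overall M = m_obj x M_eye = (-7.059)(5.000) = -35.29.
|M| = 35.29.

35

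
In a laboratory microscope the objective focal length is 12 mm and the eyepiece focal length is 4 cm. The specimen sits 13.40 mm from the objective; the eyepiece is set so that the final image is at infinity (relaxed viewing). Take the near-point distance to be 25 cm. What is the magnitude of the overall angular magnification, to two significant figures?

Convert to cm: f_obj = 12 mm = 1.2 cm; d_o = 13.40 mm = 1.34 cm.
Objective: 1/d_i = 1/f_obj - 1/d_o = 1/1.2 - 1/1.34 = 0.08706 cm^-1, so d_i = 11.486 cm.
m_obj = -d_i/d_o = -11.486/1.34 = -8.571.
Eyepiece angular magnification (image at infinity): M_eye = D/f_e = 25/4 = 6.250.
Overall M = m_obj x M_eye = (-8.571)(6.250) = -53.57.
|M| = 53.57.

54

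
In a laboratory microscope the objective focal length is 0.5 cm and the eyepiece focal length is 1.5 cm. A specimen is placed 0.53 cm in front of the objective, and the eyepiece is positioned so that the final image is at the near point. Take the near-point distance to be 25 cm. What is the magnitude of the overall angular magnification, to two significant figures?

290

Objective: 1/d_i = 1/f_obj - 1/d_o = 1/0.5 - 1/0.53 = 0.11321 cm^-1, so d_i = 8.833 cm.
m_obj = -d_i/d_o = -8.833/0.53 = -16.667.
Eyepiece angular magnification (image at near point): M_eye = 1 + D/f_e = 1 + 25/1.5 = 17.667.
Overall M = m_obj x M_eye = (-16.667)(17.667) = -294.44.
|M| = 294.44.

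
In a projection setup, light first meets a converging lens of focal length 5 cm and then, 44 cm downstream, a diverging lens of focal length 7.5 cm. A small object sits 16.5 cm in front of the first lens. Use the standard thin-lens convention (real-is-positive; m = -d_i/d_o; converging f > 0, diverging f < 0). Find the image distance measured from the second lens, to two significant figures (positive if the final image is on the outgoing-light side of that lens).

Applying the thin-lens equation to the first lens, 1/5 = 1/16.5 + 1/d_i1, which gives d_i1 = 7.174 cm.
That image sits 36.826 cm in front of the second lens, so d_o2 = 36.826 cm.
Applying the thin-lens equation again with f_2 = -7.5 cm and d_o2 = 36.826 cm gives d_i2 = -6.231 cm.

-6.2 cm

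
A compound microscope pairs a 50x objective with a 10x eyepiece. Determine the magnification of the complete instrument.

500

The overall magnification of a compound microscope is the product of the objective and eyepiece magnifications:
M = M_obj x M_eye = 50 x 10 = 500.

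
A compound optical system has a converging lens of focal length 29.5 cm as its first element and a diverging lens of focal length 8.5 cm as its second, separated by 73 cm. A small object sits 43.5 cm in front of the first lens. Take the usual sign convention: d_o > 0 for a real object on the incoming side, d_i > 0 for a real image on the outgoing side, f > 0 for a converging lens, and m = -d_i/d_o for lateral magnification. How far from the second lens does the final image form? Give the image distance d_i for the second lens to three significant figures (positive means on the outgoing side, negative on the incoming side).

Lens 1: 1/d_i1 = 1/f_1 - 1/d_o1 = 1/29.5 - 1/43.5 = 0.01091 cm^-1, so d_i1 = 91.661 cm.
This image would form 91.661 cm past lens 1, i.e. 18.661 cm beyond lens 2, so it is a virtual object for lens 2: d_o2 = 73 - 91.661 = -18.661 cm.
Lens 2: 1/d_i2 = 1/f_2 - 1/d_o2 = 1/(-8.5) - 1/(-18.661) = -0.06406 cm^-1, so d_i2 = -15.611 cm.

-15.6 cm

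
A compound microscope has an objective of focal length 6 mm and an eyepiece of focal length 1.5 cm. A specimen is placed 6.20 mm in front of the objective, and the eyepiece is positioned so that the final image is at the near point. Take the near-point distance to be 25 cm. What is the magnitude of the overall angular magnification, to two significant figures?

530

Convert to cm: f_obj = 6 mm = 0.6 cm; d_o = 6.20 mm = 0.62 cm.
Objective: 1/d_i = 1/f_obj - 1/d_o = 1/0.6 - 1/0.62 = 0.05376 cm^-1, so d_i = 18.600 cm.
m_obj = -d_i/d_o = -18.600/0.62 = -30.000.
Eyepiece angular magnification (image at near point): M_eye = 1 + D/f_e = 1 + 25/1.5 = 17.667.
Overall M = m_obj x M_eye = (-30.000)(17.667) = -530.00.
|M| = 530.00.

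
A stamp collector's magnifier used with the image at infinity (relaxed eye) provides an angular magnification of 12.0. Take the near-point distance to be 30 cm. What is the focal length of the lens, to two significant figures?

For the image at infinity, M = D/f.
f = D/M = 30/12.0 = 2.500 cm.

2.5 cm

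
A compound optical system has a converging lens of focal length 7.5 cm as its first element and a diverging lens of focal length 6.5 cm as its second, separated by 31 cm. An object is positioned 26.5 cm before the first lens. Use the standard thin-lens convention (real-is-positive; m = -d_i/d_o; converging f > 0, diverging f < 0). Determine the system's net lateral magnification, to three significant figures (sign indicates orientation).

Lens 1: 1/d_i1 = 1/f_1 - 1/d_o1 = 1/7.5 - 1/26.5 = 0.09560 cm^-1, so d_i1 = 10.461 cm.
m_1 = -(10.461)/26.5 = -0.3947.
Object distance for lens 2: d_o2 = 31 - 10.461 = 20.539 cm.
Lens 2: 1/d_i2 = 1/f_2 - 1/d_o2 = 1/(-6.5) - 1/(20.539) = -0.20253 cm^-1, so d_i2 = -4.937 cm.
m_2 = -(-4.937)/(20.539) = 0.2404.
Overall magnification: m = m_1 m_2 = -0.0949.

-0.0949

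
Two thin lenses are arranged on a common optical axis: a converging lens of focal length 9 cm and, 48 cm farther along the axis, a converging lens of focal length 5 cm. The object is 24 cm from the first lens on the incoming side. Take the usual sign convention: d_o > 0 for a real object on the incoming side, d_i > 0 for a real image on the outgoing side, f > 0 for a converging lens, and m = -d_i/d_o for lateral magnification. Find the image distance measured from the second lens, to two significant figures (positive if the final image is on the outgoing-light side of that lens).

Applying the thin-lens equation to the first lens, 1/9 = 1/24 + 1/d_i1, which gives d_i1 = 14.400 cm.
Object distance for lens 2: d_o2 = 48 - 14.400 = 33.600 cm.
Applying the thin-lens equation again with f_2 = 5 cm and d_o2 = 33.600 cm gives d_i2 = 5.874 cm.

5.9 cm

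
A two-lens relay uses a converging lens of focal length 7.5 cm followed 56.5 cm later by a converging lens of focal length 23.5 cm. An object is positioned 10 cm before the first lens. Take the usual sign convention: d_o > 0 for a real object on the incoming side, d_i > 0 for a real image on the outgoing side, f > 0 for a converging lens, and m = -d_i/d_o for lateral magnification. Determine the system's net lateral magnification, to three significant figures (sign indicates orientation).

Applying the thin-lens equation to the first lens, 1/7.5 = 1/10 + 1/d_i1, which gives d_i1 = 30.000 cm.
Its lateral magnification is m_1 = -d_i1/d_o1 = -(30.000)/10 = -3.0000.
That image sits 26.500 cm in front of the second lens, so d_o2 = 26.500 cm.
Applying the thin-lens equation again with f_2 = 23.5 cm and d_o2 = 26.500 cm gives d_i2 = 207.583 cm.
m_2 = -(207.583)/(26.500) = -7.8333.
The system's lateral magnification is m_1 m_2 = (-3.0000)(-7.8333) = 23.5000.

23.5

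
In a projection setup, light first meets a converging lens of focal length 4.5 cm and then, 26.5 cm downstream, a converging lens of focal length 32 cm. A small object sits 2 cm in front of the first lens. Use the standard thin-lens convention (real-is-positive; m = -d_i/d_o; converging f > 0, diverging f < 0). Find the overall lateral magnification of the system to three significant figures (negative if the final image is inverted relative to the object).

First lens: d_i1 = 1/(1/4.5 - 1/2) = -3.600 cm.
m_1 = -(-3.600)/2 = 1.8000.
With d_i1 < 0 the first image is virtual and lies on the object side; the object distance for lens 2 is d_o2 = 26.5 - (-3.600) = 30.100 cm.
Second lens: d_i2 = 1/(1/32 - 1/(30.100)) = -506.947 cm.
m_2 = -(-506.947)/(30.100) = 16.8421.
The system's lateral magnification is m_1 m_2 = (1.8000)(16.8421) = 30.3158.

30.3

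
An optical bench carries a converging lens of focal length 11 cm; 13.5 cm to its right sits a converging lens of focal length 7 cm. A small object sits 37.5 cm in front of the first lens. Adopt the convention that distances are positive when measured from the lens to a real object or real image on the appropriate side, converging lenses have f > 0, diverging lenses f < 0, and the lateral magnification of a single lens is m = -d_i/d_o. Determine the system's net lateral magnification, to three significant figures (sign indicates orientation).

-0.320

Applying the thin-lens equation to the first lens, 1/11 = 1/37.5 + 1/d_i1, which gives d_i1 = 15.566 cm.
Its lateral magnification is m_1 = -d_i1/d_o1 = -(15.566)/37.5 = -0.4151.
This image would form 15.566 cm past lens 1, i.e. 2.066 cm beyond lens 2, so it is a virtual object for lens 2: d_o2 = 13.5 - 15.566 = -2.066 cm.
Applying the thin-lens equation again with f_2 = 7 cm and d_o2 = -2.066 cm gives d_i2 = 1.595 cm.
m_2 = -(1.595)/(-2.066) = 0.7721.
Overall magnification: m = m_1 m_2 = -0.3205.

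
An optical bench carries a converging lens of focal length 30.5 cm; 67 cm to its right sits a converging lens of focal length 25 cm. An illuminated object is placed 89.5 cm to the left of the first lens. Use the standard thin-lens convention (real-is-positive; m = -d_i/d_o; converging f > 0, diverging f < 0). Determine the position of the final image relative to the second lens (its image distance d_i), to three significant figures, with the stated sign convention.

-121 cm

First lens: d_i1 = 1/(1/30.5 - 1/89.5) = 46.267 cm.
That image sits 20.733 cm in front of the second lens, so d_o2 = 20.733 cm.
Second lens: d_i2 = 1/(1/25 - 1/(20.733)) = -121.475 cm.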